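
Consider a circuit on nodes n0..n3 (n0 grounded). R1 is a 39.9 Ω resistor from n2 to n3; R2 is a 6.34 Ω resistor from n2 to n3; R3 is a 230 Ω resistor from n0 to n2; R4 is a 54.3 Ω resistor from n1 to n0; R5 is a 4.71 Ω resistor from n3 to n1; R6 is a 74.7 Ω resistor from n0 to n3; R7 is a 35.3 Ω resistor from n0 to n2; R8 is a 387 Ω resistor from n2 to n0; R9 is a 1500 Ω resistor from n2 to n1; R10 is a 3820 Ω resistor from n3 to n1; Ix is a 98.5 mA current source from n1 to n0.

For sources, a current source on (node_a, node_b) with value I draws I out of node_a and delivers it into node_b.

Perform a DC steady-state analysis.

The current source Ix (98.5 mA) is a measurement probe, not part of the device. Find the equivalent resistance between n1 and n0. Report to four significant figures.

R_eq = 18.45 Ω

MNA unknowns: 3 node voltages V₁..V_3
R1: Y=0.02506 on G[2,3]
R2: Y=0.1577 on G[2,3]
R3: Y=0.004348 on G[0,2]
R4: Y=0.01842 on G[1,0]
R5: Y=0.2123 on G[3,1]
R6: Y=0.01339 on G[0,3]
R7: Y=0.02833 on G[0,2]
R8: Y=0.002584 on G[2,0]
R9: Y=0.0006667 on G[2,1]
R10: Y=0.0002618 on G[3,1]
Ix: z[1]−=0.0985, z[0]+=0.0985
solve → V1=-1.817, V2=-1.270, V3=-1.513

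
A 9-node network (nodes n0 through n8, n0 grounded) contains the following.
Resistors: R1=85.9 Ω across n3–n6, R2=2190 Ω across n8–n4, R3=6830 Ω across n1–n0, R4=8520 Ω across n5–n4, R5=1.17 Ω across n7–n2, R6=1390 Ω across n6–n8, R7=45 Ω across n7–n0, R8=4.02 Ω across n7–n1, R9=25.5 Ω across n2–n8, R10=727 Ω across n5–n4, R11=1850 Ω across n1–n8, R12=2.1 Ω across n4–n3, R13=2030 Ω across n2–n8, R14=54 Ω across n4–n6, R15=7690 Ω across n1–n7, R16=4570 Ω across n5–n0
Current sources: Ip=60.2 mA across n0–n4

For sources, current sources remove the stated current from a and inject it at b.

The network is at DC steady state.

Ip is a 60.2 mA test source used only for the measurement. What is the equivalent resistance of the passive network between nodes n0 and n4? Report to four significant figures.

Element admittances at DC:
  Y(R1) = 0.01164 S between n3,n6
  Y(R2) = 0.0004566 S between n8,n4
  Y(R3) = 0.0001464 S between n1,n0
  Y(R4) = 0.0001174 S between n5,n4
  Y(R5) = 0.8547 S between n7,n2
  Y(R6) = 0.0007194 S between n6,n8
  Y(R7) = 0.02222 S between n7,n0
  Y(R8) = 0.2488 S between n7,n1
  Y(R9) = 0.03922 S between n2,n8
  Y(R10) = 0.001376 S between n5,n4
  Y(R11) = 0.0005405 S between n1,n8
  Y(R12) = 0.4762 S between n4,n3
  Y(R13) = 0.0004926 S between n2,n8
  Y(R14) = 0.01852 S between n4,n6
  Y(R15) = 0.0001300 S between n1,n7
  Y(R16) = 0.0002188 S between n5,n0
  Ip: injects 0.0602 A into n4 (from n0)
Assemble and solve the 8×8 MNA system:
  V(n1)=2.286  V(n2)=2.343  V(n3)=47.67  V(n4)=47.69  V(n5)=41.60  V(n6)=46.66  V(n7)=2.284  V(n8)=3.612

R_eq = 792.3 Ω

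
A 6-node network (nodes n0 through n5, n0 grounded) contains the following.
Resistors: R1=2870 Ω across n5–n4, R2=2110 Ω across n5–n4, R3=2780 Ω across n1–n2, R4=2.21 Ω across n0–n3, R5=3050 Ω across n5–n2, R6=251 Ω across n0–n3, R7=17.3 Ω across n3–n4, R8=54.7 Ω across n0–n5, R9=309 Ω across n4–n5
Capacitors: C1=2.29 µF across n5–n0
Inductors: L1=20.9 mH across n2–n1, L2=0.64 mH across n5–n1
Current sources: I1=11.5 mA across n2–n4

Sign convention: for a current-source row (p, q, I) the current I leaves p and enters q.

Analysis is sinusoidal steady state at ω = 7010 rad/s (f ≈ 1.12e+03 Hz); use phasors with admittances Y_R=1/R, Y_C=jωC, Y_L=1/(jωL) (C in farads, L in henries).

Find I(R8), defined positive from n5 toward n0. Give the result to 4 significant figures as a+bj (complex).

MNA unknowns: 5 node voltages V₁..V_5
R1: Y=0.0003484+0.000j on G[5,4]
R2: Y=0.0004739+0.000j on G[5,4]
R3: Y=0.0003597+0.000j on G[1,2]
R4: Y=0.4525+0.000j on G[0,3]
R5: Y=0.0003279+0.000j on G[5,2]
C1: Y=0.000+0.01605j on G[5,0]
L1: Y=0.000-0.006826j on G[2,1]
R6: Y=0.003984+0.000j on G[0,3]
R7: Y=0.05780+0.000j on G[3,4]
L2: Y=0.000-0.2229j on G[5,1]
R8: Y=0.01828+0.000j on G[0,5]
R9: Y=0.003236+0.000j on G[4,5]
I1: z[2]−=0.0115, z[4]+=0.0115
solve → V1=-0.3184+0.1787j, V2=-0.4889-1.489j, V3=0.02074+0.001896j, V4=0.1846+0.01687j, V5=-0.3159+0.2301j

-0.005775+0.004206j A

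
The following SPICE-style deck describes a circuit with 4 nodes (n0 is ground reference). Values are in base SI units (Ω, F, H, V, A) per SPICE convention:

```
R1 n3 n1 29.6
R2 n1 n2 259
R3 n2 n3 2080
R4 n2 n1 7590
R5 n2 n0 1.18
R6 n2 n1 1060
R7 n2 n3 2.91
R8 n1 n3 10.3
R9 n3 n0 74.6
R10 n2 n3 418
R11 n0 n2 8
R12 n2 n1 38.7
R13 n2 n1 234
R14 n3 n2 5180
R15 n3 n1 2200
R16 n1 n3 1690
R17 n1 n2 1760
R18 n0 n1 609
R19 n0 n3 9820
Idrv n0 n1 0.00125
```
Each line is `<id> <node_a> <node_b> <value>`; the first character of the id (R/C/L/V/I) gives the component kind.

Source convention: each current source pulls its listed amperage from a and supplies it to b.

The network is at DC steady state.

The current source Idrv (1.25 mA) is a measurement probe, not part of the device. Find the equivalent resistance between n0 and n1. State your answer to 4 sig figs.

Element admittances at DC:
  Y(R1) = 0.03378 S between n3,n1
  Y(R2) = 0.003861 S between n1,n2
  Y(R3) = 0.0004808 S between n2,n3
  Y(R4) = 0.0001318 S between n2,n1
  Y(R5) = 0.8475 S between n2,n0
  Y(R6) = 0.0009434 S between n2,n1
  Y(R7) = 0.3436 S between n2,n3
  Y(R8) = 0.09709 S between n1,n3
  Y(R9) = 0.01340 S between n3,n0
  Y(R10) = 0.002392 S between n2,n3
  Y(R11) = 0.1250 S between n0,n2
  Y(R12) = 0.02584 S between n2,n1
  Y(R13) = 0.004274 S between n2,n1
  Y(R14) = 0.0001931 S between n3,n2
  Y(R15) = 0.0004545 S between n3,n1
  Y(R16) = 0.0005917 S between n1,n3
  Y(R17) = 0.0005682 S between n1,n2
  Y(R18) = 0.001642 S between n0,n1
  Y(R19) = 0.0001018 S between n0,n3
  Idrv: injects 0.00125 A into n1 (from n0)
Assemble and solve the 3×3 MNA system:
  V(n1)=0.01051  V(n2)=0.001217  V(n3)=0.003674

R_eq = 8.408 Ω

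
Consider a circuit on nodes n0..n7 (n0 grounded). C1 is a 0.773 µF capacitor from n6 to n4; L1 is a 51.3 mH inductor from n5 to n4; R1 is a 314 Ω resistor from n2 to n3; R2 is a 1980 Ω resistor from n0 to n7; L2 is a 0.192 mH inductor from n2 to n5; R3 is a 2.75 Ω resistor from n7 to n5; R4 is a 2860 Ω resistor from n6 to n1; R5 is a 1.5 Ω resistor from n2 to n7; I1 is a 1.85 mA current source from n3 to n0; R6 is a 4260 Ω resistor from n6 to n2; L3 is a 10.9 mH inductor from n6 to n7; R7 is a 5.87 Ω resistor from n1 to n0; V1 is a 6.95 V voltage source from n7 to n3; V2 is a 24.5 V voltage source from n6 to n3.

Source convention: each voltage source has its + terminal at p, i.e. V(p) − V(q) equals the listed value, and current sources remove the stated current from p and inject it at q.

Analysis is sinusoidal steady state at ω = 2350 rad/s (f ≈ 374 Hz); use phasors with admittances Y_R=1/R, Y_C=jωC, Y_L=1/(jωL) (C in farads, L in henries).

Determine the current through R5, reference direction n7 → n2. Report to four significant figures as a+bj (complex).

Element admittances at ω=2350 rad/s:
  Y(C1) = 0.000+0.001817j S between n6,n4
  Y(L1) = 0.000-0.008295j S between n5,n4
  Y(R1) = 0.003185+0.000j S between n2,n3
  Y(R2) = 0.0005051+0.000j S between n0,n7
  Y(L2) = 0.000-2.216j S between n2,n5
  Y(R3) = 0.3636+0.000j S between n7,n5
  Y(R4) = 0.0003497+0.000j S between n6,n1
  Y(R5) = 0.6667+0.000j S between n2,n7
  I1: injects 0.00185 A into n0 (from n3)
  Y(R6) = 0.0002347+0.000j S between n6,n2
  Y(L3) = 0.000-0.03904j S between n6,n7
  Y(R7) = 0.1704+0.000j S between n1,n0
  V1: constraint V(n7)−V(n3) = 6.95
  V2: constraint V(n6)−V(n3) = 24.5
Assemble and solve the 9×9 MNA system:
  V(n1)=0.01682+0.000j  V(n2)=-9.350+0.03810j  V(n3)=-16.29+0.000j  V(n4)=-14.29+0.05405j  V(n5)=-9.362+0.04221j  V(n6)=8.213+0.000j  V(n7)=-9.337+0.000j
  i(V1)=-0.01315-0.6444j  i(V2)=-0.007087+0.6443j

0.008853-0.02540j A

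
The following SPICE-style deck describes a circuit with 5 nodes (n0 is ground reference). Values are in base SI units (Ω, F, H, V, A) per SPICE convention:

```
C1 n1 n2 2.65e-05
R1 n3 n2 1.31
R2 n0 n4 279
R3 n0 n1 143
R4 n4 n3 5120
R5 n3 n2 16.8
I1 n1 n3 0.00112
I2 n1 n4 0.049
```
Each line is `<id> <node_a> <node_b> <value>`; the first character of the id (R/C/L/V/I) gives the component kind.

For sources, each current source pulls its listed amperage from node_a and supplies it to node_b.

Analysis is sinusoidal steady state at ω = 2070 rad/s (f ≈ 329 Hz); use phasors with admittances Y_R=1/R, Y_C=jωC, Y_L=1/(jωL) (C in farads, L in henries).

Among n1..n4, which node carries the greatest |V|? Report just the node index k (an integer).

MNA unknowns: 4 node voltages V₁..V_4
C1: Y=0.000+0.05486j on G[1,2]
R1: Y=0.7634+0.000j on G[3,2]
R2: Y=0.003584+0.000j on G[0,4]
R3: Y=0.006993+0.000j on G[0,1]
R4: Y=0.0001953+0.000j on G[4,3]
R5: Y=0.05952+0.000j on G[3,2]
I1: z[1]−=0.00112, z[3]+=0.00112
I2: z[1]−=0.049, z[4]+=0.049
solve → V1=-6.474+0.002281j, V2=-6.473-0.08613j, V3=-6.467-0.08612j, V4=12.63-0.004450j

4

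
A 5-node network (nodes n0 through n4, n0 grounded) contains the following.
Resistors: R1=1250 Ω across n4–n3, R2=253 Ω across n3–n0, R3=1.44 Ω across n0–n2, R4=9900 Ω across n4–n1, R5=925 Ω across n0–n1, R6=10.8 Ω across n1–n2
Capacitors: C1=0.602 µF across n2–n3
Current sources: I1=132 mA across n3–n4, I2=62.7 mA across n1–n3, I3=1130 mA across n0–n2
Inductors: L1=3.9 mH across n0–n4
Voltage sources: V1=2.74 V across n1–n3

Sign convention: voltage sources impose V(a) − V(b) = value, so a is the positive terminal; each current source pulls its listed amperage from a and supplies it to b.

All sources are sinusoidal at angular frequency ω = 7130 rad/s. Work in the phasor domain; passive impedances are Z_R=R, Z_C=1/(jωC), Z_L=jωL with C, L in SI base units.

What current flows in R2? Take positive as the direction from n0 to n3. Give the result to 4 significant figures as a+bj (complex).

MNA unknowns: 4 node voltages V₁..V_4 plus 1 source current (V1)
R1: Y=0.0008000+0.000j on G[4,3]
R2: Y=0.003953+0.000j on G[3,0]
R3: Y=0.6944+0.000j on G[0,2]
C1: Y=0.000+0.004292j on G[2,3]
I1: z[3]−=0.132, z[4]+=0.132
I2: z[1]−=0.0627, z[3]+=0.0627
R4: Y=0.0001010+0.000j on G[4,1]
L1: Y=0.000-0.03596j on G[0,4]
I3: z[0]−=1.13, z[2]+=1.13
R5: Y=0.001081+0.000j on G[0,1]
R6: Y=0.09259+0.000j on G[1,2]
V1: row V1−V3=2.74, i_V1 at 1,3
solve → V1=0.1692+0.2111j, V2=1.455+0.002882j, V3=-2.571+0.2111j, V4=0.08520+3.612j
aux → i_V1=0.05612-0.01916j

0.01016-0.0008344j A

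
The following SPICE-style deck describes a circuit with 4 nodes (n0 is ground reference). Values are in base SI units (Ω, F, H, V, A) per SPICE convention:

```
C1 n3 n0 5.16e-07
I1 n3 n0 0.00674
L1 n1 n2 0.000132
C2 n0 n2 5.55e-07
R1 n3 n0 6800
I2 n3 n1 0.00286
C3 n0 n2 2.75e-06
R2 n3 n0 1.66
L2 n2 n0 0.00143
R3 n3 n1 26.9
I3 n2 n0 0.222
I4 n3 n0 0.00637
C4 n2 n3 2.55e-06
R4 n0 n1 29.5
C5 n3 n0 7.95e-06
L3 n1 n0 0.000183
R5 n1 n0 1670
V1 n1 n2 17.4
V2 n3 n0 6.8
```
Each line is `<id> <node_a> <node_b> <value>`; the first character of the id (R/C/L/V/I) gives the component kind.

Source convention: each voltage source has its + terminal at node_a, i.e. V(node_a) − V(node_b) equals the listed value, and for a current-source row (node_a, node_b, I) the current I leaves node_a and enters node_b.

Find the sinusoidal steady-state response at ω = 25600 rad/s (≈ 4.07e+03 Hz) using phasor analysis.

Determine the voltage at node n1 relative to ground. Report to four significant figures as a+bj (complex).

-17.30+14.01j V

MNA unknowns: 3 node voltages V₁..V_3 plus 2 source currents (V1, V2)
C1: Y=0.000+0.01321j on G[3,0]
I1: z[3]−=0.00674, z[0]+=0.00674
L1: Y=0.000-0.2959j on G[1,2]
C2: Y=0.000+0.01421j on G[0,2]
R1: Y=0.0001471+0.000j on G[3,0]
I2: z[3]−=0.00286, z[1]+=0.00286
C3: Y=0.000+0.07040j on G[0,2]
R2: Y=0.6024+0.000j on G[3,0]
L2: Y=0.000-0.02732j on G[2,0]
R3: Y=0.03717+0.000j on G[3,1]
I3: z[2]−=0.222, z[0]+=0.222
I4: z[3]−=0.00637, z[0]+=0.00637
C4: Y=0.000+0.06528j on G[2,3]
R4: Y=0.03390+0.000j on G[0,1]
C5: Y=0.000+0.2035j on G[3,0]
L3: Y=0.000-0.2135j on G[1,0]
R5: Y=0.0005988+0.000j on G[1,0]
V1: row V1−V2=17.4, i_V1 at 1,2
V2: row V3−V0=6.8, i_V2 at 3,0
solve → V1=-17.30+14.01j, V2=-34.70+14.01j, V3=6.800+0.000j
aux → i_V1=-1.496+0.4520j, i_V2=-5.924-3.662j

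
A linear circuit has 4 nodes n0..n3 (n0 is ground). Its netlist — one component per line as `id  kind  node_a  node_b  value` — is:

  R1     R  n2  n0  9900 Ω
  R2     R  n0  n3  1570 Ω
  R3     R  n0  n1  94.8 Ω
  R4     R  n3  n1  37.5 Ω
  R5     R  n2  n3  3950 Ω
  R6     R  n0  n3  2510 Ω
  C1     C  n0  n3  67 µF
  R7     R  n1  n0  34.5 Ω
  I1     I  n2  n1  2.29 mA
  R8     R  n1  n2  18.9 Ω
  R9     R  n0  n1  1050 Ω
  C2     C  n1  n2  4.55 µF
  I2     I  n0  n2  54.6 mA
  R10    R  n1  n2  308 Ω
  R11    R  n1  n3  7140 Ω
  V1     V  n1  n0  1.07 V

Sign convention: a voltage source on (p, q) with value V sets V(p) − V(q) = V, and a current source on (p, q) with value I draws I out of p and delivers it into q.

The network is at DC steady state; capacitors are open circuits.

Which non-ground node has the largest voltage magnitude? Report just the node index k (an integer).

Apply KCL at each of the 3 non-ground nodes and solve the resulting linear system.
Node n1: branches {R3, R4, R7, I1, R8, R9, C2, R10, R11, V1} → V_1 = 1.070
Node n2: branches {R1, R5, I1, R8, C2, I2, R10} → V_2 = 1.994
Node n3: branches {R2, R4, R5, R6, C1, R11} → V_3 = 1.039
Source currents: i(V1)=0.01000

2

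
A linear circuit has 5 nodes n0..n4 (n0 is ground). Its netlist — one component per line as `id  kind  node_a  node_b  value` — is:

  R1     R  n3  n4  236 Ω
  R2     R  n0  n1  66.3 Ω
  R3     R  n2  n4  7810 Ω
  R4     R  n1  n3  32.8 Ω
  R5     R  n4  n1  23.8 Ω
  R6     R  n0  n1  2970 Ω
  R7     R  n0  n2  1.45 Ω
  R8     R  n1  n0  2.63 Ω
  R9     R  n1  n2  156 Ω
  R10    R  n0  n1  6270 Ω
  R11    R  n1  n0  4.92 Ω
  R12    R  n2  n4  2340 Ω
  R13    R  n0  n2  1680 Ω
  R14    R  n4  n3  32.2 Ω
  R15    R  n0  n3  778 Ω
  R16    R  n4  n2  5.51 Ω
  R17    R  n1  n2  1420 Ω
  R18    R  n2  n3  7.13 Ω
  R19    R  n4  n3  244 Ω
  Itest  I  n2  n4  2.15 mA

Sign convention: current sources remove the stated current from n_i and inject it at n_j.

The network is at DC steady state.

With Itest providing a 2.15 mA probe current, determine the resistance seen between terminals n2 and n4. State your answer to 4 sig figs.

R_eq = 3.995 Ω

MNA unknowns: 4 node voltages V₁..V_4
R1: Y=0.004237 on G[3,4]
R2: Y=0.01508 on G[0,1]
R3: Y=0.0001280 on G[2,4]
R4: Y=0.03049 on G[1,3]
R5: Y=0.04202 on G[4,1]
R6: Y=0.0003367 on G[0,1]
R7: Y=0.6897 on G[0,2]
R8: Y=0.3802 on G[1,0]
R9: Y=0.006410 on G[1,2]
R10: Y=0.0001595 on G[0,1]
R11: Y=0.2033 on G[1,0]
R12: Y=0.0004274 on G[2,4]
R13: Y=0.0005952 on G[0,2]
R14: Y=0.03106 on G[4,3]
R15: Y=0.001285 on G[0,3]
R16: Y=0.1815 on G[4,2]
R17: Y=0.0007042 on G[1,2]
R18: Y=0.1403 on G[2,3]
R19: Y=0.004098 on G[4,3]
Itest: z[2]−=0.00215, z[4]+=0.00215
solve → V1=0.0005538, V2=-0.0004830, V3=0.001270, V4=0.008105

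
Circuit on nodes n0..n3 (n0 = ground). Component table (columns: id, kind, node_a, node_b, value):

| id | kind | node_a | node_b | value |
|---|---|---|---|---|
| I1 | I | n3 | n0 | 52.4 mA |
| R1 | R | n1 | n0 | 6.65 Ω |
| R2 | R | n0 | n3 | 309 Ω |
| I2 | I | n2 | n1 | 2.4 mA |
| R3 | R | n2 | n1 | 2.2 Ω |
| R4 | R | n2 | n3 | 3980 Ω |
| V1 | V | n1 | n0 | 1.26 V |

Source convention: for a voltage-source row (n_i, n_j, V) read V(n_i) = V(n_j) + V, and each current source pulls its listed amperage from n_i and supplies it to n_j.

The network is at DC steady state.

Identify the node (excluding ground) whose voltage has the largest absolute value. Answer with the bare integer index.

Apply KCL at each of the 3 non-ground nodes and solve the resulting linear system.
Node n1: branches {R1, I2, R3, V1} → V_1 = 1.260
Node n2: branches {I2, R3, R4} → V_2 = 1.246
Node n3: branches {I1, R2, R4} → V_3 = -14.94
Source currents: i(V1)=-0.1935

3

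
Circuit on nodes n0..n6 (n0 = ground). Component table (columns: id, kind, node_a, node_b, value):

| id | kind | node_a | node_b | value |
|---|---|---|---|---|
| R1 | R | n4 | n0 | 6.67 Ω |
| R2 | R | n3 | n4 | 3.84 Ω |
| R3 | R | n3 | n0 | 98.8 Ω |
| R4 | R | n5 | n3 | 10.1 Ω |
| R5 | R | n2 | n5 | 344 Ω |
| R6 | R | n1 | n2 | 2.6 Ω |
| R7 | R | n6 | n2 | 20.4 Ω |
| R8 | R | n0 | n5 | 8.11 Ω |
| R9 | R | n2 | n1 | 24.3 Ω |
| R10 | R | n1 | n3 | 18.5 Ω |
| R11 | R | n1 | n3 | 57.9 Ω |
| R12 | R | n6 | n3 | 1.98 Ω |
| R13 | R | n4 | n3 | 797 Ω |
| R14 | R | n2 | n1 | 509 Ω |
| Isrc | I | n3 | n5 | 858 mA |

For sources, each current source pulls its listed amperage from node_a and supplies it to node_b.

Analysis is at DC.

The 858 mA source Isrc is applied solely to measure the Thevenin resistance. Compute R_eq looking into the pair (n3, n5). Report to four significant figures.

R_eq = 6.302 Ω

Element admittances at DC:
  Y(R1) = 0.1499 S between n4,n0
  Y(R2) = 0.2604 S between n3,n4
  Y(R3) = 0.01012 S between n3,n0
  Y(R4) = 0.09901 S between n5,n3
  Y(R5) = 0.002907 S between n2,n5
  Y(R6) = 0.3846 S between n1,n2
  Y(R7) = 0.04902 S between n6,n2
  Y(R8) = 0.1233 S between n0,n5
  Y(R9) = 0.04115 S between n2,n1
  Y(R10) = 0.05405 S between n1,n3
  Y(R11) = 0.01727 S between n1,n3
  Y(R12) = 0.5051 S between n6,n3
  Y(R13) = 0.001255 S between n4,n3
  Y(R14) = 0.001965 S between n2,n1
  Isrc: injects 0.858 A into n5 (from n3)
Assemble and solve the 6×6 MNA system:
  V(n1)=-2.791  V(n2)=-2.770  V(n3)=-2.915  V(n4)=-1.853  V(n5)=2.492  V(n6)=-2.902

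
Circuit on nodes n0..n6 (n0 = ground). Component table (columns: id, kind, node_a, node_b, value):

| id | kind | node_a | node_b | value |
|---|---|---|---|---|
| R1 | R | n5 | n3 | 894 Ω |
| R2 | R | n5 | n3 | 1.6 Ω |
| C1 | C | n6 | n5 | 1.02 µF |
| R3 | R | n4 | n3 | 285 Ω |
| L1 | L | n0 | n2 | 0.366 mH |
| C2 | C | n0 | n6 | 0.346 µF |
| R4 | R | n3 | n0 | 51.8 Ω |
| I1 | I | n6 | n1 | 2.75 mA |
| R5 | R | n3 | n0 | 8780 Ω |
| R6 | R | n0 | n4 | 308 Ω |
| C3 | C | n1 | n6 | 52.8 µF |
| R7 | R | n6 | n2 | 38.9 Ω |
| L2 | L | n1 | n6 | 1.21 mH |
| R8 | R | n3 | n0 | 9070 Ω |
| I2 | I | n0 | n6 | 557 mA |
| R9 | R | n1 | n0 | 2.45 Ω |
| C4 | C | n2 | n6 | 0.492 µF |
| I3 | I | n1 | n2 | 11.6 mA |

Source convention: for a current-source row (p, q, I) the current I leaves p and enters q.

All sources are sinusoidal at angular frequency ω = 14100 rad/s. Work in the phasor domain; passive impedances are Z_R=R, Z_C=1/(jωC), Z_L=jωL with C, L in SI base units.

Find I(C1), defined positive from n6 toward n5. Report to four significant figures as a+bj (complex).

Apply KCL at each of the 6 non-ground nodes and solve the resulting linear system.
Node n1: branches {I1, C3, L2, R9, I3} → V_1 = 1.204+0.01037j
Node n2: branches {L1, R7, C4, I3} → V_2 = 0.08744+0.2432j
Node n3: branches {R1, R2, R3, R4, R5, R8} → V_3 = 0.7122+0.3209j
Node n4: branches {R3, R6} → V_4 = 0.3699+0.1667j
Node n5: branches {R1, R2, C1} → V_5 = 0.7363+0.3318j
Node n6: branches {C1, C2, I1, C3, R7, L2, I2, C4} → V_6 = 1.210-0.7188j

0.01511+0.006809j A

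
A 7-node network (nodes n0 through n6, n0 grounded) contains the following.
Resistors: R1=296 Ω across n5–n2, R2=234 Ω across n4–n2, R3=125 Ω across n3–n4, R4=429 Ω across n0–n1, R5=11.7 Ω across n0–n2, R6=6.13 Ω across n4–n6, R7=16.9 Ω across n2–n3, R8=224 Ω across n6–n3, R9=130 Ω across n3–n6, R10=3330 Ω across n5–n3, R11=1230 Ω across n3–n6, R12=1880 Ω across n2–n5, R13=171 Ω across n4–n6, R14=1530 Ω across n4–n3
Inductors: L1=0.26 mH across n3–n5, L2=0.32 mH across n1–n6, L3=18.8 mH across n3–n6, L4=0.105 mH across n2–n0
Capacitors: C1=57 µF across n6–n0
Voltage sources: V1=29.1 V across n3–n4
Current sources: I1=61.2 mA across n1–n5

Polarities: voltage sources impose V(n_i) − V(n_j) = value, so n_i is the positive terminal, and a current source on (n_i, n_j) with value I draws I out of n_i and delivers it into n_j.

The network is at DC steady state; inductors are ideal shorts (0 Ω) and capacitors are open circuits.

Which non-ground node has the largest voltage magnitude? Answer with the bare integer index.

4

Element admittances at DC:
  Y(R1) = 0.003378 S between n5,n2
  Y(R2) = 0.004274 S between n4,n2
  Y(R3) = 0.008000 S between n3,n4
  Y(R4) = 0.002331 S between n0,n1
  Y(R5) = 0.08547 S between n0,n2
  L1: short n3↔n5 (DC inductor)
  L2: short n1↔n6 (DC inductor)
  Y(R6) = 0.1631 S between n4,n6
  L3: short n3↔n6 (DC inductor)
  Y(R7) = 0.05917 S between n2,n3
  Y(R8) = 0.004464 S between n6,n3
  Y(R9) = 0.007692 S between n3,n6
  Y(R10) = 0.0003003 S between n5,n3
  Y(R11) = 0.0008130 S between n3,n6
  Y(R12) = 0.0005319 S between n2,n5
  L4: short n2↔n0 (DC inductor)
  Y(R13) = 0.005848 S between n4,n6
  Y(C1) = 0.000 S between n6,n0
  Y(R14) = 0.0006536 S between n4,n3
  V1: constraint V(n3)−V(n4) = 29.1
  I1: injects 0.0612 A into n5 (from n1)
Assemble and solve the 11×11 MNA system:
  V(n1)=1.785  V(n2)=0.000  V(n3)=1.785  V(n4)=-27.32  V(n5)=1.785  V(n6)=1.785
  i(L1)=-0.05422  i(L2)=-0.06536  i(L3)=4.983  i(L4)=-0.004160  i(V1)=-5.286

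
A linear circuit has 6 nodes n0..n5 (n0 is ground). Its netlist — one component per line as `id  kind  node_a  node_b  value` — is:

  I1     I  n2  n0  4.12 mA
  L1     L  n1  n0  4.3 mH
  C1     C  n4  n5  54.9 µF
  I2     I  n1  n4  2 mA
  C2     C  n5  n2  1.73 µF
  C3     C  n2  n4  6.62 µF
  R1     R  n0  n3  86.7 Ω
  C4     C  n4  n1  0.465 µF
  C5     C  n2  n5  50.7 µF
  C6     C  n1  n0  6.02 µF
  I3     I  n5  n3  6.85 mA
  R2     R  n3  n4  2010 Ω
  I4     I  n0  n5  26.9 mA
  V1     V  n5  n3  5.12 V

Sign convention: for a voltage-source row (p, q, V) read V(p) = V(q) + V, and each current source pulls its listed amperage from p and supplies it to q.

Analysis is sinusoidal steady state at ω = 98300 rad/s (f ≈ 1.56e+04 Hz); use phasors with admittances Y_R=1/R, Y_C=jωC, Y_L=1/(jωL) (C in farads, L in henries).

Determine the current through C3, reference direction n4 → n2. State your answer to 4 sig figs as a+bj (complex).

-0.007179-0.002063j A

MNA unknowns: 5 node voltages V₁..V_5 plus 1 source current (V1)
I1: z[2]−=0.00412, z[0]+=0.00412
L1: Y=0.000-0.002366j on G[1,0]
C1: Y=0.000+5.397j on G[4,5]
I2: z[1]−=0.002, z[4]+=0.002
C2: Y=0.000+0.1701j on G[5,2]
C3: Y=0.000+0.6507j on G[2,4]
R1: Y=0.01153+0.000j on G[0,3]
C4: Y=0.000+0.04571j on G[4,1]
C5: Y=0.000+4.984j on G[2,5]
C6: Y=0.000+0.5918j on G[1,0]
I3: z[5]−=0.00685, z[3]+=0.00685
R2: Y=0.0004975+0.000j on G[3,4]
I4: z[0]−=0.0269, z[5]+=0.0269
V1: row V5−V3=5.12, i_V1 at 5,3
solve → V1=0.03617-0.1289j, V2=0.5058-1.846j, V3=-4.614-1.849j, V4=0.5026-1.835j, V5=0.5062-1.849j
aux → i_V1=-0.06261-0.02133j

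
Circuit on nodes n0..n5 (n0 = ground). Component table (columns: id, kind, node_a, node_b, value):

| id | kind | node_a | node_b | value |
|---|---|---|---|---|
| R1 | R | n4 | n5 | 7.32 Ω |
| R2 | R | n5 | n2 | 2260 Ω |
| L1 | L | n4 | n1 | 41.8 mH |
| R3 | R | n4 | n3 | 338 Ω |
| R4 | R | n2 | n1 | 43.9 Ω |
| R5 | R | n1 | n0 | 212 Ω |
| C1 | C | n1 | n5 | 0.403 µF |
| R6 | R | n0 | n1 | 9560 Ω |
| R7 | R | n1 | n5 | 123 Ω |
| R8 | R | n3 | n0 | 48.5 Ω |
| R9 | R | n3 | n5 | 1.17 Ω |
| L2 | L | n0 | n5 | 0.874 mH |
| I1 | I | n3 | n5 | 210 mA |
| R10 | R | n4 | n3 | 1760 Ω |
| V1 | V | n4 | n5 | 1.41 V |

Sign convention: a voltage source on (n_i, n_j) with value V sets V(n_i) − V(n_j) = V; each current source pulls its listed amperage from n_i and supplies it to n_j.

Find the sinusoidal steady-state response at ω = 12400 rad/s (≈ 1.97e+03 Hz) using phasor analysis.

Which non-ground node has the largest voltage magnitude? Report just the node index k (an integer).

Element admittances at ω=12400 rad/s:
  Y(R1) = 0.1366+0.000j S between n4,n5
  Y(R2) = 0.0004425+0.000j S between n5,n2
  Y(L1) = 0.000-0.001929j S between n4,n1
  Y(R3) = 0.002959+0.000j S between n4,n3
  Y(R4) = 0.02278+0.000j S between n2,n1
  Y(R5) = 0.004717+0.000j S between n1,n0
  Y(C1) = 0.000+0.004997j S between n1,n5
  Y(R6) = 0.0001046+0.000j S between n0,n1
  Y(R7) = 0.008130+0.000j S between n1,n5
  Y(R8) = 0.02062+0.000j S between n3,n0
  Y(R9) = 0.8547+0.000j S between n3,n5
  Y(L2) = 0.000-0.09227j S between n0,n5
  I1: injects 0.21 A into n5 (from n3)
  Y(R10) = 0.0005682+0.000j S between n4,n3
  V1: constraint V(n4)−V(n5) = 1.41
Assemble and solve the 6×6 MNA system:
  V(n1)=-0.04616-0.1574j  V(n2)=-0.04522-0.1534j  V(n3)=-0.2299+0.05252j  V(n4)=1.414+0.05378j  V(n5)=0.003508+0.05378j
  i(V1)=-0.1988+0.002812j

4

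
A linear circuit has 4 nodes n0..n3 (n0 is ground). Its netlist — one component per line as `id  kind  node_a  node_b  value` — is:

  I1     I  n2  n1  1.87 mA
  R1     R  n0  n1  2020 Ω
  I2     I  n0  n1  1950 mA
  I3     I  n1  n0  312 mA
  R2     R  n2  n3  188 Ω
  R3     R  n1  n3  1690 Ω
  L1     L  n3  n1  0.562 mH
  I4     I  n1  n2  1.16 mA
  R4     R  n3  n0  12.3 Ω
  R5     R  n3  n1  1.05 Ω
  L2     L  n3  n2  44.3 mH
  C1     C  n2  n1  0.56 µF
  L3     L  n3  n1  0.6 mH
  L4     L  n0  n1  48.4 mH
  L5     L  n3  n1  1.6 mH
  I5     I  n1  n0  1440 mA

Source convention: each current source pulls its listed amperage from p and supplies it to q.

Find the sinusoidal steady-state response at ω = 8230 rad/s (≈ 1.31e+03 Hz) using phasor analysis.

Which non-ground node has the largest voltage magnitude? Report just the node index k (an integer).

Apply KCL at each of the 3 non-ground nodes and solve the resulting linear system.
Node n1: branches {I1, R1, I2, I3, R3, L1, I4, R5, C1, L3, L4, L5, I5} → V_1 = 2.575+0.1669j
Node n2: branches {I1, R2, I4, L2, C1} → V_2 = 2.271+0.2678j
Node n3: branches {R2, R3, L1, R4, R5, L2, L3, L5} → V_3 = 2.415+0.07849j

1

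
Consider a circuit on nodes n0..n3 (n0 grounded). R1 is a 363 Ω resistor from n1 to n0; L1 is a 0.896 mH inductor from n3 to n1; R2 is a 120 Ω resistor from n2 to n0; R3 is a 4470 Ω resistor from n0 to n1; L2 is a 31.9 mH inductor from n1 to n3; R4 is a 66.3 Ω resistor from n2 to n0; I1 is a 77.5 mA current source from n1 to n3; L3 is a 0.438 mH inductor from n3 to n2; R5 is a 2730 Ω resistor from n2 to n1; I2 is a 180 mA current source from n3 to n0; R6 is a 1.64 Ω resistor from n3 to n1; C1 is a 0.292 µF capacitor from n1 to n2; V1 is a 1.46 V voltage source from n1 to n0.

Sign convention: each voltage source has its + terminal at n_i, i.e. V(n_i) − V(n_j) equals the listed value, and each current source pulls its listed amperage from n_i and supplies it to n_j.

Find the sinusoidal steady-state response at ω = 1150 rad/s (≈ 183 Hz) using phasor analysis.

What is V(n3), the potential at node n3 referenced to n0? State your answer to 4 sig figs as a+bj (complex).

Element admittances at ω=1150 rad/s:
  Y(R1) = 0.002755+0.000j S between n1,n0
  Y(L1) = 0.000-0.9705j S between n3,n1
  Y(R2) = 0.008333+0.000j S between n2,n0
  Y(R3) = 0.0002237+0.000j S between n0,n1
  Y(L2) = 0.000-0.02726j S between n1,n3
  Y(R4) = 0.01508+0.000j S between n2,n0
  I1: injects 0.0775 A into n3 (from n1)
  Y(L3) = 0.000-1.985j S between n3,n2
  Y(R5) = 0.0003663+0.000j S between n2,n1
  I2: injects 0.18 A into n0 (from n3)
  Y(R6) = 0.6098+0.000j S between n3,n1
  Y(C1) = 0.000+0.0003358j S between n1,n2
  V1: constraint V(n1)−V(n0) = 1.46
Assemble and solve the 4×4 MNA system:
  V(n1)=1.460+0.000j  V(n2)=1.396-0.1139j  V(n3)=1.398-0.09745j
  i(V1)=-0.2170+0.002668j

1.398-0.09745j V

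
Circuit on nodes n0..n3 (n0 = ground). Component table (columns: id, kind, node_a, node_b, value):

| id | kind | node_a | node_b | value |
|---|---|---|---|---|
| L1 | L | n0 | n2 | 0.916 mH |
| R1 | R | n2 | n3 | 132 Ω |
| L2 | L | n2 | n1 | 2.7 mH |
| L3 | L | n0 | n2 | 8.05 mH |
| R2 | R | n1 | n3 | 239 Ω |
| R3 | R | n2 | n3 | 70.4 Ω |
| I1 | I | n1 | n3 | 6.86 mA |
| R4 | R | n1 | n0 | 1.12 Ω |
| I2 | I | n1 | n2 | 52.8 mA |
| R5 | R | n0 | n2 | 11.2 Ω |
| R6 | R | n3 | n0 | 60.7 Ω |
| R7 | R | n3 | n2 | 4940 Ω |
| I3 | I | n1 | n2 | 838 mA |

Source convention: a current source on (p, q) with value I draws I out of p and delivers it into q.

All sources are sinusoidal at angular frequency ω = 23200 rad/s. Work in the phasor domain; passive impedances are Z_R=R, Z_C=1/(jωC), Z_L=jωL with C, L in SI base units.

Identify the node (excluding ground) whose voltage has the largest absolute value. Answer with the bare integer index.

Element admittances at ω=23200 rad/s:
  Y(L1) = 0.000-0.04706j S between n0,n2
  Y(R1) = 0.007576+0.000j S between n2,n3
  Y(L2) = 0.000-0.01596j S between n2,n1
  Y(L3) = 0.000-0.005354j S between n0,n2
  Y(R2) = 0.004184+0.000j S between n1,n3
  Y(R3) = 0.01420+0.000j S between n2,n3
  I1: injects 0.00686 A into n3 (from n1)
  Y(R4) = 0.8929+0.000j S between n1,n0
  I2: injects 0.0528 A into n2 (from n1)
  Y(R5) = 0.08929+0.000j S between n0,n2
  Y(R6) = 0.01647+0.000j S between n3,n0
  Y(R7) = 0.0002024+0.000j S between n3,n2
  I3: injects 0.838 A into n2 (from n1)
Assemble and solve the 3×3 MNA system:
  V(n1)=-0.9083-0.1128j  V(n2)=6.004+4.250j  V(n3)=3.167+2.180j

2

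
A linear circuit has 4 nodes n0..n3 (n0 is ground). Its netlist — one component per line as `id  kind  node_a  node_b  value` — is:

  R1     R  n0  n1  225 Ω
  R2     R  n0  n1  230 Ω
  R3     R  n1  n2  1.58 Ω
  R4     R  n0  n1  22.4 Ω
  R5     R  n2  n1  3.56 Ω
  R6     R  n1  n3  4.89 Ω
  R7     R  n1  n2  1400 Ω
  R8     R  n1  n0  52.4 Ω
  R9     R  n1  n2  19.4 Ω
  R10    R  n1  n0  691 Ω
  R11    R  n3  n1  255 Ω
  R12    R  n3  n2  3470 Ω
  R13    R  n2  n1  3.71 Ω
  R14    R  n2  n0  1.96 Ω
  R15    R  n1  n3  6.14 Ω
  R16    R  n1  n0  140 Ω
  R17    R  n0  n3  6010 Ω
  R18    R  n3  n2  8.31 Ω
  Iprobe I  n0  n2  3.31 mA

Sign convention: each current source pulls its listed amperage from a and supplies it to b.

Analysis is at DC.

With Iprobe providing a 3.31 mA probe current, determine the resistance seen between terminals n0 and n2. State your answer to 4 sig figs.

R_eq = 1.704 Ω

Apply KCL at each of the 3 non-ground nodes and solve the resulting linear system.
Node n1: branches {R1, R2, R3, R4, R5, R6, R7, R8, R9, R10, R11, R13, R15, R16} → V_1 = 0.005315
Node n2: branches {R3, R5, R7, R9, R12, R13, R14, R18, Iprobe} → V_2 = 0.005641
Node n3: branches {R6, R11, R12, R15, R17, R18} → V_3 = 0.005393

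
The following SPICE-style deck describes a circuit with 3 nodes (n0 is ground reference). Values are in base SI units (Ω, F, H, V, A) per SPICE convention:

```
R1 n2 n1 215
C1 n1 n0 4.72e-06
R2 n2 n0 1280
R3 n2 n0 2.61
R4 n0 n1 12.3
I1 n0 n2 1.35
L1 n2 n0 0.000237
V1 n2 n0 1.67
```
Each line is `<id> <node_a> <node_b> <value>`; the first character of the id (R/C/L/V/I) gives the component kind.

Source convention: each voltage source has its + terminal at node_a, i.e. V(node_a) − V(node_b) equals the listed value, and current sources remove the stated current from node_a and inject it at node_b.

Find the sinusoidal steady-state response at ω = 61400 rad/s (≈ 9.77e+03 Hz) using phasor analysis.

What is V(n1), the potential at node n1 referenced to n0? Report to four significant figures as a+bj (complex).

MNA unknowns: 2 node voltages V₁..V_2 plus 1 source current (V1)
R1: Y=0.004651+0.000j on G[2,1]
C1: Y=0.000+0.2898j on G[1,0]
R2: Y=0.0007813+0.000j on G[2,0]
R3: Y=0.3831+0.000j on G[2,0]
R4: Y=0.08130+0.000j on G[0,1]
I1: z[0]−=1.35, z[2]+=1.35
L1: Y=0.000-0.06872j on G[2,0]
V1: row V2−V0=1.67, i_V1 at 2,0
solve → V1=0.007306-0.02464j, V2=1.670+0.000j
aux → i_V1=0.7011+0.1146j

0.007306-0.02464j V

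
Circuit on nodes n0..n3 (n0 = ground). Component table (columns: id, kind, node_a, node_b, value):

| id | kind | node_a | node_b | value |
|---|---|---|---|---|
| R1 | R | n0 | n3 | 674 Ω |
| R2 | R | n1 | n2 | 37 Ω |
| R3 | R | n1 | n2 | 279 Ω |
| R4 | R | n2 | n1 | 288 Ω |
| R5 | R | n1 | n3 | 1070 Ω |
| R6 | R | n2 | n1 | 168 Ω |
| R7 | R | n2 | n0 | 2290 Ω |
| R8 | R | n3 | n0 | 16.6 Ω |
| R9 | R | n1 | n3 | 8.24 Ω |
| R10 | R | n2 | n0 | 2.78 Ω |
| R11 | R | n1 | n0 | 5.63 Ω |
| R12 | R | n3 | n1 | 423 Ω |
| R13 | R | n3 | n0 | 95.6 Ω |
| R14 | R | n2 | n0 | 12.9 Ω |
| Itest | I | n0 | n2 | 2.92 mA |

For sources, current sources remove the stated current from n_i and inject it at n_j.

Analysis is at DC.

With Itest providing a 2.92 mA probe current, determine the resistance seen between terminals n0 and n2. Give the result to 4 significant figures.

R_eq = 2.120 Ω

Element admittances at DC:
  Y(R1) = 0.001484 S between n0,n3
  Y(R2) = 0.02703 S between n1,n2
  Y(R3) = 0.003584 S between n1,n2
  Y(R4) = 0.003472 S between n2,n1
  Y(R5) = 0.0009346 S between n1,n3
  Y(R6) = 0.005952 S between n2,n1
  Y(R7) = 0.0004367 S between n2,n0
  Y(R8) = 0.06024 S between n3,n0
  Y(R9) = 0.1214 S between n1,n3
  Y(R10) = 0.3597 S between n2,n0
  Y(R11) = 0.1776 S between n1,n0
  Y(R12) = 0.002364 S between n3,n1
  Y(R13) = 0.01046 S between n3,n0
  Y(R14) = 0.07752 S between n2,n0
  Itest: injects 0.00292 A into n2 (from n0)
Assemble and solve the 3×3 MNA system:
  V(n1)=0.0009412  V(n2)=0.006191  V(n3)=0.0005960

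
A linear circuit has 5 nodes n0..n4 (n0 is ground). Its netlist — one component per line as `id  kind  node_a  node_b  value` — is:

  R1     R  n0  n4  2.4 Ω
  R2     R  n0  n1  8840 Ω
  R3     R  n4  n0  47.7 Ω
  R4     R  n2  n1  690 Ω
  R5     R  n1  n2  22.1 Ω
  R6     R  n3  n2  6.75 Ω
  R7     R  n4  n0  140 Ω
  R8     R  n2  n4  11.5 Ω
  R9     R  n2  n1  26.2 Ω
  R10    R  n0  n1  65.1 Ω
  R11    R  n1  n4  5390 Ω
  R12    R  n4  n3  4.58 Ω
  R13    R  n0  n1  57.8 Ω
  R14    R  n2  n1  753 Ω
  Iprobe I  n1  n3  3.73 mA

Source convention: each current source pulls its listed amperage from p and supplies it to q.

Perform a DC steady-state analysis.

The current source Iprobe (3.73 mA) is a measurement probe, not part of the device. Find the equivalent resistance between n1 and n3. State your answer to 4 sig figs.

R_eq = 11.84 Ω

MNA unknowns: 4 node voltages V₁..V_4
R1: Y=0.4167 on G[0,4]
R2: Y=0.0001131 on G[0,1]
R3: Y=0.02096 on G[4,0]
R4: Y=0.001449 on G[2,1]
R5: Y=0.04525 on G[1,2]
R6: Y=0.1481 on G[3,2]
R7: Y=0.007143 on G[4,0]
R8: Y=0.08696 on G[2,4]
R9: Y=0.03817 on G[2,1]
R10: Y=0.01536 on G[0,1]
R11: Y=0.0001855 on G[1,4]
R12: Y=0.2183 on G[4,3]
R13: Y=0.01730 on G[0,1]
R14: Y=0.001328 on G[2,1]
Iprobe: z[1]−=0.00373, z[3]+=0.00373
solve → V1=-0.03403, V2=-0.003771, V3=0.01015, V4=0.002508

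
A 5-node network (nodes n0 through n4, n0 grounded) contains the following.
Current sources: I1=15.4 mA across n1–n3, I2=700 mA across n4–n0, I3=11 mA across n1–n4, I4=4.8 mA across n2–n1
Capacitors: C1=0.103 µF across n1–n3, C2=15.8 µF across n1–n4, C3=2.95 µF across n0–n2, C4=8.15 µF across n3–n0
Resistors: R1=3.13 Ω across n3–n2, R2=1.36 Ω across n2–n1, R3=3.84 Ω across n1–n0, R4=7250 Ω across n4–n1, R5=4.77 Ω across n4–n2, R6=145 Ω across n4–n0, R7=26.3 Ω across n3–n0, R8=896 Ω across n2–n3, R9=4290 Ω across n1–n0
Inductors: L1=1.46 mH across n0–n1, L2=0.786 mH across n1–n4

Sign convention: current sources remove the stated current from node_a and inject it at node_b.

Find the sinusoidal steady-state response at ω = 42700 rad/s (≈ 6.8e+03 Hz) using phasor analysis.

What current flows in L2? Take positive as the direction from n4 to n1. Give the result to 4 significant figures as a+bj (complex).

Element admittances at ω=42700 rad/s:
  I1: injects 0.0154 A into n3 (from n1)
  I2: injects 0.7 A into n0 (from n4)
  Y(C1) = 0.000+0.004398j S between n1,n3
  Y(R1) = 0.3195+0.000j S between n3,n2
  Y(C2) = 0.000+0.6747j S between n1,n4
  Y(L1) = 0.000-0.01604j S between n0,n1
  Y(R2) = 0.7353+0.000j S between n2,n1
  Y(R3) = 0.2604+0.000j S between n1,n0
  I3: injects 0.011 A into n4 (from n1)
  Y(R4) = 0.0001379+0.000j S between n4,n1
  Y(L2) = 0.000-0.02980j S between n1,n4
  Y(C3) = 0.000+0.1260j S between n0,n2
  Y(C4) = 0.000+0.3480j S between n3,n0
  Y(R5) = 0.2096+0.000j S between n4,n2
  Y(R6) = 0.006897+0.000j S between n4,n0
  Y(R7) = 0.03802+0.000j S between n3,n0
  Y(R8) = 0.001116+0.000j S between n2,n3
  Y(R9) = 0.0002331+0.000j S between n1,n0
  I4: injects 0.0048 A into n1 (from n2)
Assemble and solve the 4×4 MNA system:
  V(n1)=-1.319+0.3944j  V(n2)=-0.9757+0.7241j  V(n3)=-0.1089+0.7381j  V(n4)=-1.511+1.273j

0.02617+0.005725j A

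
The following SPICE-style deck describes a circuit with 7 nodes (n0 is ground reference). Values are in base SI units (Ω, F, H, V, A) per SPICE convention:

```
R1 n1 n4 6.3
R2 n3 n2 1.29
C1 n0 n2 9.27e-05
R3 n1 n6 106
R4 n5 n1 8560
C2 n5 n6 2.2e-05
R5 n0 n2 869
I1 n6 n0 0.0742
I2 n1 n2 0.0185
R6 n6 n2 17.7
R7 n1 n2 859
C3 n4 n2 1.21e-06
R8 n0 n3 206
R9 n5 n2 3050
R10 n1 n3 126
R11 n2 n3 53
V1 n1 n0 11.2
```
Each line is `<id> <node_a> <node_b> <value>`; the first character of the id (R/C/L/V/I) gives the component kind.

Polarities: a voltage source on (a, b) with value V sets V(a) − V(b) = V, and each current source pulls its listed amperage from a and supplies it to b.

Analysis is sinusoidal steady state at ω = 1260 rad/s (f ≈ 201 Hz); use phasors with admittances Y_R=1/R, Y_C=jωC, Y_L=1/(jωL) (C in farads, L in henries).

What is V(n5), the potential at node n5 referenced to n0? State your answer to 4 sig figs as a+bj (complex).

Apply KCL at each of the 6 non-ground nodes and solve the resulting linear system.
Node n1: branches {R1, R3, R4, I2, R7, R10, V1} → V_1 = 11.20+0.000j
Node n2: branches {R2, C1, R5, I2, R6, R7, C3, R9, R11} → V_2 = 0.3730-1.172j
Node n3: branches {R2, R8, R10, R11} → V_3 = 0.4772-1.153j
Node n4: branches {R1, C3} → V_4 = 11.21-0.1041j
Node n5: branches {R4, C2, R9} → V_5 = 0.8158-1.041j
Node n6: branches {R3, C2, I1, R6} → V_6 = 0.8130-1.003j
Source currents: i(V1)=-0.2138-0.03662j

0.8158-1.041j V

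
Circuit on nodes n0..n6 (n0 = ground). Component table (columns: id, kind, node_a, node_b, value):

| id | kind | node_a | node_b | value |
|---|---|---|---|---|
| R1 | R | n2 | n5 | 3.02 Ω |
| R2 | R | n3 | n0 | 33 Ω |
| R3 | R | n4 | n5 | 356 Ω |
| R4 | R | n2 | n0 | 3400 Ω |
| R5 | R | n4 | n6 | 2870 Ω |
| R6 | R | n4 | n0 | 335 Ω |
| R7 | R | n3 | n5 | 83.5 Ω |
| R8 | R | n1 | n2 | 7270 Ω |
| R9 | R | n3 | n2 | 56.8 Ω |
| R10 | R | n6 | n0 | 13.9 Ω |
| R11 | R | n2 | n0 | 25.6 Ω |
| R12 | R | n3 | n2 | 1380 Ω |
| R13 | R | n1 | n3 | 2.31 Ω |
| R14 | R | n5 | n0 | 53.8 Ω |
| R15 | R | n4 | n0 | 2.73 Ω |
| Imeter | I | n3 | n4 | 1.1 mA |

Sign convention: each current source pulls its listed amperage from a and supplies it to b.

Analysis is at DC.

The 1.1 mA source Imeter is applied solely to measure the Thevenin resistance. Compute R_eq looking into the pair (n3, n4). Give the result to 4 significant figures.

MNA unknowns: 6 node voltages V₁..V_6
R1: Y=0.3311 on G[2,5]
R2: Y=0.03030 on G[3,0]
R3: Y=0.002809 on G[4,5]
R4: Y=0.0002941 on G[2,0]
R5: Y=0.0003484 on G[4,6]
R6: Y=0.002985 on G[4,0]
R7: Y=0.01198 on G[3,5]
R8: Y=0.0001376 on G[1,2]
R9: Y=0.01761 on G[3,2]
R10: Y=0.07194 on G[6,0]
R11: Y=0.03906 on G[2,0]
R12: Y=0.0007246 on G[3,2]
R13: Y=0.4329 on G[1,3]
R14: Y=0.01859 on G[5,0]
R15: Y=0.3663 on G[4,0]
Imeter: z[3]−=0.0011, z[4]+=0.0011
solve → V1=-0.02169, V2=-0.007139, V3=-0.02169, V4=0.002899, V5=-0.007176, V6=1.397e-05

R_eq = 22.36 Ω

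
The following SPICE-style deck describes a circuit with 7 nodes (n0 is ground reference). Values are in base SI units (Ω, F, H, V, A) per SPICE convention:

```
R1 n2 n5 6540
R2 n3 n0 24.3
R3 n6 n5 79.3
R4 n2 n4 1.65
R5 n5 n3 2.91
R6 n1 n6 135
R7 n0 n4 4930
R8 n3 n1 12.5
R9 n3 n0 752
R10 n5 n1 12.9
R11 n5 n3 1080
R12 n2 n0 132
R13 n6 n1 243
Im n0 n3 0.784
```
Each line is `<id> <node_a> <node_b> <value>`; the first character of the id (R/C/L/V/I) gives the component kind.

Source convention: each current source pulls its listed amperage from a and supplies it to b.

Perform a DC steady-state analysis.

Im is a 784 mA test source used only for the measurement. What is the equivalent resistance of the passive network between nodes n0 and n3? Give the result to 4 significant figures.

MNA unknowns: 6 node voltages V₁..V_6
R1: Y=0.0001529 on G[2,5]
R2: Y=0.04115 on G[3,0]
R3: Y=0.01261 on G[6,5]
R4: Y=0.6061 on G[2,4]
R5: Y=0.3436 on G[5,3]
R6: Y=0.007407 on G[1,6]
R7: Y=0.0002028 on G[0,4]
R8: Y=0.08000 on G[3,1]
R9: Y=0.001330 on G[3,0]
R10: Y=0.07752 on G[5,1]
R11: Y=0.0009259 on G[5,3]
R12: Y=0.007576 on G[2,0]
R13: Y=0.004115 on G[6,1]
Im: z[0]−=0.784, z[3]+=0.784
solve → V1=18.39, V2=0.3544, V3=18.39, V4=0.3543, V5=18.38, V6=18.38

R_eq = 23.46 Ω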